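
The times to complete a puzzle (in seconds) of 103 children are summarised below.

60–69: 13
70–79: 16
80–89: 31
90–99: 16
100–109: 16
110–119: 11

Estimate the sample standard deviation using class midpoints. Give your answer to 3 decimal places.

15.089

Midpoints: 64.5, 74.5, 84.5, 94.5, 104.5, 114.5
n = 103, Σfm = 9093.5, mean = 88.2864
Σfm² = 826055.75
Σf(m − x̄)² = Σfm² − (Σfm)²/n = 826055.75 − 9093.5²/103 = 23223.3010
Sample variance = 23223.3010 / 102 = 227.6794
Standard deviation = √227.6794 = 15.0890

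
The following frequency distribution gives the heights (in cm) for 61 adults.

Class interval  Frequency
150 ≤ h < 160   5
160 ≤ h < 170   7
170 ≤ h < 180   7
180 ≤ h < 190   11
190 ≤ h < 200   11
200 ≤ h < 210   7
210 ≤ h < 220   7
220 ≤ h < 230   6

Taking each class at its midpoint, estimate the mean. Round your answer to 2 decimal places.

190.57

Midpoints: 155, 165, 175, 185, 195, 205, 215, 225
Σfm = 5×155 + 7×165 + 7×175 + 11×185 + 11×195 + 7×205 + 7×215 + 6×225 = 11625
n = Σf = 61
Mean = 11625 / 61 = 190.5738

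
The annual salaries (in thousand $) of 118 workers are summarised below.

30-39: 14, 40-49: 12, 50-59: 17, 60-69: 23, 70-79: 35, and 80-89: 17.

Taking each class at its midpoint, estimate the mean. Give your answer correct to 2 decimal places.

63.31

Midpoints: 34.5, 44.5, 54.5, 64.5, 74.5, 84.5
Σfm = 14×34.5 + 12×44.5 + 17×54.5 + 23×64.5 + 35×74.5 + 17×84.5 = 7471
n = Σf = 118
Mean = 7471 / 118 = 63.3136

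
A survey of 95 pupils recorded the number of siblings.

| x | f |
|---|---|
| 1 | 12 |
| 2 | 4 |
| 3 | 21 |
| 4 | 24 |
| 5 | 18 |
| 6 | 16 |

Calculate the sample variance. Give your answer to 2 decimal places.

Values: 1, 2, 3, 4, 5, 6
n = 95, Σfx = 365, mean = 3.8421
Σfx² = 1627
Σf(x − x̄)² = Σfx² − (Σfx)²/n = 1627 − 365²/95 = 224.6316
Sample variance = 224.6316 / 94 = 2.3897

2.39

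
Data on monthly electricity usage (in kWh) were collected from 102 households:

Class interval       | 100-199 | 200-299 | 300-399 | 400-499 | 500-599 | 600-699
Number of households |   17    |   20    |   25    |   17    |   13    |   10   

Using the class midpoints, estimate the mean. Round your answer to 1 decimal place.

Midpoints: 149.5, 249.5, 349.5, 449.5, 549.5, 649.5
Σfm = 17×149.5 + 20×249.5 + 25×349.5 + 17×449.5 + 13×549.5 + 10×649.5 = 37549
n = Σf = 102
Mean = 37549 / 102 = 368.1275

368.1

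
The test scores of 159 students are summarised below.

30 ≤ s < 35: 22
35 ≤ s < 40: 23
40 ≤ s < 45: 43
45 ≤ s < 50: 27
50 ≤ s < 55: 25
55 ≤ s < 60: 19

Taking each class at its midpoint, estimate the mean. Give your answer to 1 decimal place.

Midpoints: 32.5, 37.5, 42.5, 47.5, 52.5, 57.5
Σfm = 22×32.5 + 23×37.5 + 43×42.5 + 27×47.5 + 25×52.5 + 19×57.5 = 7092.5
n = Σf = 159
Mean = 7092.5 / 159 = 44.6069

44.6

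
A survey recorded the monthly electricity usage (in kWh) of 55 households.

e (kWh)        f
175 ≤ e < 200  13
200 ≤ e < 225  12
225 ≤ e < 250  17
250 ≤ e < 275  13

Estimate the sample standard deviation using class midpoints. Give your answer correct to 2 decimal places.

27.56

Midpoints: 187.5, 212.5, 237.5, 262.5
n = 55, Σfm = 12437.5, mean = 226.1364
Σfm² = 2853593.75
Σf(m − x̄)² = Σfm² − (Σfm)²/n = 2853593.75 − 12437.5²/55 = 41022.7273
Sample variance = 41022.7273 / 54 = 759.6801
Standard deviation = √759.6801 = 27.5623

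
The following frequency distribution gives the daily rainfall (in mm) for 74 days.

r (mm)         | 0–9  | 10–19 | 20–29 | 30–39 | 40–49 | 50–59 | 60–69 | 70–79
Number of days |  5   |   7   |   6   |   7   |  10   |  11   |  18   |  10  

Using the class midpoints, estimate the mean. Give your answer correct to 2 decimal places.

46.80

Midpoints: 4.5, 14.5, 24.5, 34.5, 44.5, 54.5, 64.5, 74.5
Σfm = 5×4.5 + 7×14.5 + 6×24.5 + 7×34.5 + 10×44.5 + 11×54.5 + 18×64.5 + 10×74.5 = 3463
n = Σf = 74
Mean = 3463 / 74 = 46.7973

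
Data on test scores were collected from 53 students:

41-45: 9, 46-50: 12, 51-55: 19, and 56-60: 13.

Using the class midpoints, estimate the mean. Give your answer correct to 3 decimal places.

Midpoints: 43, 48, 53, 58
Σfm = 9×43 + 12×48 + 19×53 + 13×58 = 2724
n = Σf = 53
Mean = 2724 / 53 = 51.3962

51.396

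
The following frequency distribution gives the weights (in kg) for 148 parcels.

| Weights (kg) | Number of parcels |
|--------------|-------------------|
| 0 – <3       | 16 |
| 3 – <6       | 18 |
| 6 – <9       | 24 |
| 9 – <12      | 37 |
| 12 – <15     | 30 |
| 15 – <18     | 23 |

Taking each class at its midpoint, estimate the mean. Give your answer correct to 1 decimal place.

Midpoints: 1.5, 4.5, 7.5, 10.5, 13.5, 16.5
Σfm = 16×1.5 + 18×4.5 + 24×7.5 + 37×10.5 + 30×13.5 + 23×16.5 = 1458
n = Σf = 148
Mean = 1458 / 148 = 9.8514

9.9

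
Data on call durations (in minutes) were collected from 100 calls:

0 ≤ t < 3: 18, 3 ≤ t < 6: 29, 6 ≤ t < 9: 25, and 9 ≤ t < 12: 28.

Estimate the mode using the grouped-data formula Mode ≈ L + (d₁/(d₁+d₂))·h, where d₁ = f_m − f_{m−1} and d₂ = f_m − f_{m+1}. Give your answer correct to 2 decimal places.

5.20

Modal class: 3 ≤ t < 6 (highest frequency 29).
d₁ = 29 − 18 = 11, d₂ = 29 − 25 = 4
Mode ≈ 3 + (11/(11+4)) × 3 = 3 + 2.2000 = 5.2000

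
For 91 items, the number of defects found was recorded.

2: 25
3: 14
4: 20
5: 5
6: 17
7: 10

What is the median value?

Cumulative frequencies: 25, 39, 59, 64, 81, 91
n = 91, so the median is the value in position (n+1)/2 = 46.
Position 46 falls at value 4.

4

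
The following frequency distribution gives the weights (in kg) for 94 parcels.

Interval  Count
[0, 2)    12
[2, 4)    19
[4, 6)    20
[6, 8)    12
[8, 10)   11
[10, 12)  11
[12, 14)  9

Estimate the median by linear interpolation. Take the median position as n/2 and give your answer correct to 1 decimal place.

5.6

Cumulative frequencies: 12, 31, 51, 63, 74, 85, 94
n = 94; position = n/2 = 47.
This falls in the class [4, 6): L = 4, F = 31, f = 20, h = 2.
Median ≈ 4 + ((47 − 31) / 20) × 2 = 5.6000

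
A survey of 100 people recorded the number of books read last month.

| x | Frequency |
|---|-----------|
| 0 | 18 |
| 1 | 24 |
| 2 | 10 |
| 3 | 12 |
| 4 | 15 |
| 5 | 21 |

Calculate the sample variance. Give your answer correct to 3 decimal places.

Values: 0, 1, 2, 3, 4, 5
n = 100, Σfx = 245, mean = 2.4500
Σfx² = 937
Σf(x − x̄)² = Σfx² − (Σfx)²/n = 937 − 245²/100 = 336.7500
Sample variance = 336.7500 / 99 = 3.4015

3.402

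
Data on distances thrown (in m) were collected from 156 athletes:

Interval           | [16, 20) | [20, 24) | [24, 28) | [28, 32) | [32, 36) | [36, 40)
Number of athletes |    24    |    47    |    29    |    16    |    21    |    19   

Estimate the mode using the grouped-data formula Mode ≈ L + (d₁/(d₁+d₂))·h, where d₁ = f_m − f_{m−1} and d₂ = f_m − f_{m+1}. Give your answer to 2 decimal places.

Modal class: [20, 24) (highest frequency 47).
d₁ = 47 − 24 = 23, d₂ = 47 − 29 = 18
Mode ≈ 20 + (23/(23+18)) × 4 = 20 + 2.2439 = 22.2439

22.24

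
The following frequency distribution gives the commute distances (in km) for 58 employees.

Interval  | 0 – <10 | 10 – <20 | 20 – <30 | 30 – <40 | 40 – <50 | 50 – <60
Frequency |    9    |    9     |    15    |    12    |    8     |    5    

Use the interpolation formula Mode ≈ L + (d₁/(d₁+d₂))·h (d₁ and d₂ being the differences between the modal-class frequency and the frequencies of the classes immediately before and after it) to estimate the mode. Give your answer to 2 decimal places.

26.67

Modal class: 20 – <30 (highest frequency 15).
d₁ = 15 − 9 = 6, d₂ = 15 − 12 = 3
Mode ≈ 20 + (6/(6+3)) × 10 = 20 + 6.6667 = 26.6667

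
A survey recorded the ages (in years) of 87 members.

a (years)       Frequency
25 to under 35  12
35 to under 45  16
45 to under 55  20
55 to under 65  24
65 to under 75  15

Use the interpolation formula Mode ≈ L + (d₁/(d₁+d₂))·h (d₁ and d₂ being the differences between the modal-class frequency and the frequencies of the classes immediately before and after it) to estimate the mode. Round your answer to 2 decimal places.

Modal class: 55 to under 65 (highest frequency 24).
d₁ = 24 − 20 = 4, d₂ = 24 − 15 = 9
Mode ≈ 55 + (4/(4+9)) × 10 = 55 + 3.0769 = 58.0769

58.08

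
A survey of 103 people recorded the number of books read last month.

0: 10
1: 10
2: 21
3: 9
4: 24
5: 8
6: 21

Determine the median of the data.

4

Cumulative frequencies: 10, 20, 41, 50, 74, 82, 103
n = 103, so the median is the value in position (n+1)/2 = 52.
Position 52 falls at value 4.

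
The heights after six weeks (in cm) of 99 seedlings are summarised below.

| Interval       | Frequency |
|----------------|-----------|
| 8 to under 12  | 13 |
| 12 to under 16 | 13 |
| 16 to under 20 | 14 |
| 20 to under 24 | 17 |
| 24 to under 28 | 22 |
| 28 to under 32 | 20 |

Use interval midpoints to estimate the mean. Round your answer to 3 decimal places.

Midpoints: 10, 14, 18, 22, 26, 30
Σfm = 13×10 + 13×14 + 14×18 + 17×22 + 22×26 + 20×30 = 2110
n = Σf = 99
Mean = 2110 / 99 = 21.3131

21.313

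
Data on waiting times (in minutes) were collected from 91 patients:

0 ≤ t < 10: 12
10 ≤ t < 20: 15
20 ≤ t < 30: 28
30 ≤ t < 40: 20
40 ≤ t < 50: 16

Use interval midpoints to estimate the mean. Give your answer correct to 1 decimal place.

Midpoints: 5, 15, 25, 35, 45
Σfm = 12×5 + 15×15 + 28×25 + 20×35 + 16×45 = 2405
n = Σf = 91
Mean = 2405 / 91 = 26.4286

26.4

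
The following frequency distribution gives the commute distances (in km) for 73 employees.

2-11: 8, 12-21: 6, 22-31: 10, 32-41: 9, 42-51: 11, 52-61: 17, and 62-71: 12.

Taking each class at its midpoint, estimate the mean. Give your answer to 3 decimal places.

41.295

Midpoints: 6.5, 16.5, 26.5, 36.5, 46.5, 56.5, 66.5
Σfm = 8×6.5 + 6×16.5 + 10×26.5 + 9×36.5 + 11×46.5 + 17×56.5 + 12×66.5 = 3014.5
n = Σf = 73
Mean = 3014.5 / 73 = 41.2945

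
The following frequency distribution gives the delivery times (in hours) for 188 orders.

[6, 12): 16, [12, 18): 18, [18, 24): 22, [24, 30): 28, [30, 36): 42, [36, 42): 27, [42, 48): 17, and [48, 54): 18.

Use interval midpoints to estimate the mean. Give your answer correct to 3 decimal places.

30.606

Midpoints: 9, 15, 21, 27, 33, 39, 45, 51
Σfm = 16×9 + 18×15 + 22×21 + 28×27 + 42×33 + 27×39 + 17×45 + 18×51 = 5754
n = Σf = 188
Mean = 5754 / 188 = 30.6064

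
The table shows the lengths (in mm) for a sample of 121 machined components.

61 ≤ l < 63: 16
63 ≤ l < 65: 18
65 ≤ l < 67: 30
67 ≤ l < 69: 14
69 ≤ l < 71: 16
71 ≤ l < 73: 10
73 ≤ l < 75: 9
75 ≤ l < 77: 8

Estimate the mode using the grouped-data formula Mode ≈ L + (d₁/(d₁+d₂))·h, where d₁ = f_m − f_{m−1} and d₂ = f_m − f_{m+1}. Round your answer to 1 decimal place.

Modal class: 65 ≤ l < 67 (highest frequency 30).
d₁ = 30 − 18 = 12, d₂ = 30 − 14 = 16
Mode ≈ 65 + (12/(12+16)) × 2 = 65 + 0.8571 = 65.8571

65.9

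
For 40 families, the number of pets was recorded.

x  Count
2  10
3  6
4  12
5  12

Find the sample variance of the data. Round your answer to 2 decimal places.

1.36

Values: 2, 3, 4, 5
n = 40, Σfx = 146, mean = 3.6500
Σfx² = 586
Σf(x − x̄)² = Σfx² − (Σfx)²/n = 586 − 146²/40 = 53.1000
Sample variance = 53.1000 / 39 = 1.3615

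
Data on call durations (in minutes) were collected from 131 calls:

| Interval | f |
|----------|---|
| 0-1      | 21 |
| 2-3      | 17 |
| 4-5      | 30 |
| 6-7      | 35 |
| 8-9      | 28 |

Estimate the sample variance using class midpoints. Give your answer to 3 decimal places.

7.390

Midpoints: 0.5, 2.5, 4.5, 6.5, 8.5
n = 131, Σfm = 653.5, mean = 4.9885
Σfm² = 4220.75
Σf(m − x̄)² = Σfm² − (Σfm)²/n = 4220.75 − 653.5²/131 = 960.7328
Sample variance = 960.7328 / 130 = 7.3903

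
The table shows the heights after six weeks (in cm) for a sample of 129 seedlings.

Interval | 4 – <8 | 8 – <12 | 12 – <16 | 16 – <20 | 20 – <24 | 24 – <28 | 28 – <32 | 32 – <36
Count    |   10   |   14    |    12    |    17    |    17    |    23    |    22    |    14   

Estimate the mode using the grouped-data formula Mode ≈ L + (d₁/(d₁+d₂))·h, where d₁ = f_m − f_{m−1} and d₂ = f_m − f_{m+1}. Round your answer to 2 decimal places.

Modal class: 24 – <28 (highest frequency 23).
d₁ = 23 − 17 = 6, d₂ = 23 − 22 = 1
Mode ≈ 24 + (6/(6+1)) × 4 = 24 + 3.4286 = 27.4286

27.43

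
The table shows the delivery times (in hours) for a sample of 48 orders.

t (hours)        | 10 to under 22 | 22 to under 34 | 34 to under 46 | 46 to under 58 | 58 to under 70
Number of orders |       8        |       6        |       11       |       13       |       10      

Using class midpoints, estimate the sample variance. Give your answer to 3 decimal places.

Midpoints: 16, 28, 40, 52, 64
n = 48, Σfm = 2052, mean = 42.7500
Σfm² = 100464
Σf(m − x̄)² = Σfm² − (Σfm)²/n = 100464 − 2052²/48 = 12741.0000
Sample variance = 12741.0000 / 47 = 271.0851

271.085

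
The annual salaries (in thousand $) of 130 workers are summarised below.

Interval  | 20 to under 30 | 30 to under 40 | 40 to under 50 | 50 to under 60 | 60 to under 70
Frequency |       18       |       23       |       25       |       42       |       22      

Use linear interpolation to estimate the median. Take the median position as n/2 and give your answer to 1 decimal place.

49.6

Cumulative frequencies: 18, 41, 66, 108, 130
n = 130; position = n/2 = 65.
This falls in the class 40 to under 50: L = 40, F = 41, f = 25, h = 10.
Median ≈ 40 + ((65 − 41) / 25) × 10 = 49.6000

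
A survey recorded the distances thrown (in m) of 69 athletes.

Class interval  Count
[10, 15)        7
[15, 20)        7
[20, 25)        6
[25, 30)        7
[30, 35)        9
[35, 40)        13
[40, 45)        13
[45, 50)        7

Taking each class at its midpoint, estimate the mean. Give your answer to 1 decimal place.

31.9

Midpoints: 12.5, 17.5, 22.5, 27.5, 32.5, 37.5, 42.5, 47.5
Σfm = 7×12.5 + 7×17.5 + 6×22.5 + 7×27.5 + 9×32.5 + 13×37.5 + 13×42.5 + 7×47.5 = 2202.5
n = Σf = 69
Mean = 2202.5 / 69 = 31.9203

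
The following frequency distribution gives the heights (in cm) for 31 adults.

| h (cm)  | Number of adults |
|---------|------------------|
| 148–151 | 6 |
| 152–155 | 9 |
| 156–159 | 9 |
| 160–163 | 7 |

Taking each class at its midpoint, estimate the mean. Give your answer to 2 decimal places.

155.69

Midpoints: 149.5, 153.5, 157.5, 161.5
Σfm = 6×149.5 + 9×153.5 + 9×157.5 + 7×161.5 = 4826.5
n = Σf = 31
Mean = 4826.5 / 31 = 155.6935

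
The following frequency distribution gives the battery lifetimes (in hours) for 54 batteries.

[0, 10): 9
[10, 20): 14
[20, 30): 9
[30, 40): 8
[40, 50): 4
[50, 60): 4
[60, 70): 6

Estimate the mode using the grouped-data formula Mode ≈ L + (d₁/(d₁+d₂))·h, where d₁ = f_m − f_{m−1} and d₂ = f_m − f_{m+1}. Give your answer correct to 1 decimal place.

15.0

Modal class: [10, 20) (highest frequency 14).
d₁ = 14 − 9 = 5, d₂ = 14 − 9 = 5
Mode ≈ 10 + (5/(5+5)) × 10 = 10 + 5.0000 = 15.0000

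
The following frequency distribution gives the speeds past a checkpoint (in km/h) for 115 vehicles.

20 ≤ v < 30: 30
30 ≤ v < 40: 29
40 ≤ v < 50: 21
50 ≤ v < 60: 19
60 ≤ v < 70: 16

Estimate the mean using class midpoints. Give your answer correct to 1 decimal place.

Midpoints: 25, 35, 45, 55, 65
Σfm = 30×25 + 29×35 + 21×45 + 19×55 + 16×65 = 4795
n = Σf = 115
Mean = 4795 / 115 = 41.6957

41.7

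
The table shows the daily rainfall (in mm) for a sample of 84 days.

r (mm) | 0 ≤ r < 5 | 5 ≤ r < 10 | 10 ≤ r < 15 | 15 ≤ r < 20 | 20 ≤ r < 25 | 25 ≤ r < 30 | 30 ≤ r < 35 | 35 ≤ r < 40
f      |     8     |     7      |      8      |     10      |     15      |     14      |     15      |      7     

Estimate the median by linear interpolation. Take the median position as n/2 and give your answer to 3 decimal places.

23.000

Cumulative frequencies: 8, 15, 23, 33, 48, 62, 77, 84
n = 84; position = n/2 = 42.
This falls in the class 20 ≤ r < 25: L = 20, F = 33, f = 15, h = 5.
Median ≈ 20 + ((42 − 33) / 15) × 5 = 23.0000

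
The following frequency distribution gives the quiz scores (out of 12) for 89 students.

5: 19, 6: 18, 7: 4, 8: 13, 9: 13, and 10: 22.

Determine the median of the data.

Cumulative frequencies: 19, 37, 41, 54, 67, 89
n = 89, so the median is the value in position (n+1)/2 = 45.
Position 45 falls at value 8.

8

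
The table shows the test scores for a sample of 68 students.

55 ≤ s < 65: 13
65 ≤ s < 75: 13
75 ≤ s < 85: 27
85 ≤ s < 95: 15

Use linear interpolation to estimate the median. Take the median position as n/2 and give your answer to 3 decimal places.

Cumulative frequencies: 13, 26, 53, 68
n = 68; position = n/2 = 34.
This falls in the class 75 ≤ s < 85: L = 75, F = 26, f = 27, h = 10.
Median ≈ 75 + ((34 − 26) / 27) × 10 = 77.9630

77.963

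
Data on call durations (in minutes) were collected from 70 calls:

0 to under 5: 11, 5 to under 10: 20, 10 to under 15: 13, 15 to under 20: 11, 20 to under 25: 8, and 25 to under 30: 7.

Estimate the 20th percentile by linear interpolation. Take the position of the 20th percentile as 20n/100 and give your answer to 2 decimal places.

5.75

Cumulative frequencies: 11, 31, 44, 55, 63, 70
n = 70; position = 20n/100 = 14.
This falls in the class 5 to under 10: L = 5, F = 11, f = 20, h = 5.
20th percentile ≈ 5 + ((14 − 11) / 20) × 5 = 5.7500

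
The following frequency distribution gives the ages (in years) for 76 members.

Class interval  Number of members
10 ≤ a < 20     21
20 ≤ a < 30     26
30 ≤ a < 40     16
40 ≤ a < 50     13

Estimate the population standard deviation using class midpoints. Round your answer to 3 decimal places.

10.463

Midpoints: 15, 25, 35, 45
n = 76, Σfm = 2110, mean = 27.7632
Σfm² = 66900
Σf(m − x̄)² = Σfm² − (Σfm)²/n = 66900 − 2110²/76 = 8319.7368
Population variance = 8319.7368 / 76 = 109.4702
Standard deviation = √109.4702 = 10.4628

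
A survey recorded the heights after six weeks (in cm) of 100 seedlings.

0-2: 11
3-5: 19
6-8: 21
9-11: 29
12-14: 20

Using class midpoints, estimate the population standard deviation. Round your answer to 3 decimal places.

3.844

Midpoints: 1, 4, 7, 10, 13
n = 100, Σfm = 784, mean = 7.8400
Σfm² = 7624
Σf(m − x̄)² = Σfm² − (Σfm)²/n = 7624 − 784²/100 = 1477.4400
Population variance = 1477.4400 / 100 = 14.7744
Standard deviation = √14.7744 = 3.8437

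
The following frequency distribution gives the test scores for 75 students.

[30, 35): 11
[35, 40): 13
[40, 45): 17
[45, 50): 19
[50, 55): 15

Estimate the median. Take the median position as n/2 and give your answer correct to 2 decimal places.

43.97

Cumulative frequencies: 11, 24, 41, 60, 75
n = 75; position = n/2 = 37.5.
This falls in the class [40, 45): L = 40, F = 24, f = 17, h = 5.
Median ≈ 40 + ((37.5 − 24) / 17) × 5 = 43.9706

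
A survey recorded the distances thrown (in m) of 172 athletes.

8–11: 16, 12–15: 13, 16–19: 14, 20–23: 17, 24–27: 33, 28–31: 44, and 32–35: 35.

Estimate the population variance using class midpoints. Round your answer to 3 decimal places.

Midpoints: 9.5, 13.5, 17.5, 21.5, 25.5, 29.5, 33.5
n = 172, Σfm = 4250, mean = 24.7093
Σfm² = 114987
Σf(m − x̄)² = Σfm² − (Σfm)²/n = 114987 − 4250²/172 = 9972.4651
Population variance = 9972.4651 / 172 = 57.9794

57.979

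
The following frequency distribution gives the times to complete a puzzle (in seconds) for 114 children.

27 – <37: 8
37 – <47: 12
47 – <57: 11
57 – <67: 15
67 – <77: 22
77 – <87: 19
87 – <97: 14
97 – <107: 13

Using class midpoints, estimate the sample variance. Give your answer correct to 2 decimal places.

Midpoints: 32, 42, 52, 62, 72, 82, 92, 102
n = 114, Σfm = 8018, mean = 70.3333
Σfm² = 612316
Σf(m − x̄)² = Σfm² − (Σfm)²/n = 612316 − 8018²/114 = 48383.3333
Sample variance = 48383.3333 / 113 = 428.1711

428.17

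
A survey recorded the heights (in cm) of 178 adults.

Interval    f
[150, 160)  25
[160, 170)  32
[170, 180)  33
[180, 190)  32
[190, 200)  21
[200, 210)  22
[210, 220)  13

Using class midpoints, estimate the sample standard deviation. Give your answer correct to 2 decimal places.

18.20

Midpoints: 155, 165, 175, 185, 195, 205, 215
n = 178, Σfm = 32250, mean = 181.1798
Σfm² = 5901650
Σf(m − x̄)² = Σfm² − (Σfm)²/n = 5901650 − 32250²/178 = 58602.2472
Sample variance = 58602.2472 / 177 = 331.0861
Standard deviation = √331.0861 = 18.1958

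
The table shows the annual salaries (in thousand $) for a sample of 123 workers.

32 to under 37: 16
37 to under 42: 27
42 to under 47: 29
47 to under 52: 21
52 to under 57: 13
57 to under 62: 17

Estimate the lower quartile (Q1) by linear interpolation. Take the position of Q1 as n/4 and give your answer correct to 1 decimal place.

39.7

Cumulative frequencies: 16, 43, 72, 93, 106, 123
n = 123; position = n/4 = 30.75.
This falls in the class 37 to under 42: L = 37, F = 16, f = 27, h = 5.
Lower quartile ≈ 37 + ((30.75 − 16) / 27) × 5 = 39.7315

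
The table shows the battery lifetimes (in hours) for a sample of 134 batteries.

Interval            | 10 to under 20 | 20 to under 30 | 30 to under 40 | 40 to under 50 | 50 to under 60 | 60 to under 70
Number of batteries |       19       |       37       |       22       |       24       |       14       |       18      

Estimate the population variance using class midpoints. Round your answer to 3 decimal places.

259.573

Midpoints: 15, 25, 35, 45, 55, 65
n = 134, Σfm = 5000, mean = 37.3134
Σfm² = 221350
Σf(m − x̄)² = Σfm² − (Σfm)²/n = 221350 − 5000²/134 = 34782.8358
Population variance = 34782.8358 / 134 = 259.5734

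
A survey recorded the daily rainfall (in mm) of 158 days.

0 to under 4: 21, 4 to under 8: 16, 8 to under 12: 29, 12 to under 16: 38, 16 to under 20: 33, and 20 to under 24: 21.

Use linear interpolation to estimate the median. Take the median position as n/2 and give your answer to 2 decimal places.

13.37

Cumulative frequencies: 21, 37, 66, 104, 137, 158
n = 158; position = n/2 = 79.
This falls in the class 12 to under 16: L = 12, F = 66, f = 38, h = 4.
Median ≈ 12 + ((79 − 66) / 38) × 4 = 13.3684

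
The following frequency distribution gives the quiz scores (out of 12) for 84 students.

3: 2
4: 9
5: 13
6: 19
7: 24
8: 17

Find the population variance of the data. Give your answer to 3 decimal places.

1.830

Values: 3, 4, 5, 6, 7, 8
n = 84, Σfx = 525, mean = 6.2500
Σfx² = 3435
Σf(x − x̄)² = Σfx² − (Σfx)²/n = 3435 − 525²/84 = 153.7500
Population variance = 153.7500 / 84 = 1.8304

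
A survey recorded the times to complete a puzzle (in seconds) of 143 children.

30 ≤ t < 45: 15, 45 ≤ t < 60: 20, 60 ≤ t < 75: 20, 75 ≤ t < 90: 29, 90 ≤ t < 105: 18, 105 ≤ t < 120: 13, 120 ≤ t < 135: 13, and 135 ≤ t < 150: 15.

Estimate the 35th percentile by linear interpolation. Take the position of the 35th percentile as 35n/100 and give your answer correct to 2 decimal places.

Cumulative frequencies: 15, 35, 55, 84, 102, 115, 128, 143
n = 143; position = 35n/100 = 50.05.
This falls in the class 60 ≤ t < 75: L = 60, F = 35, f = 20, h = 15.
35th percentile ≈ 60 + ((50.05 − 35) / 20) × 15 = 71.2875

71.29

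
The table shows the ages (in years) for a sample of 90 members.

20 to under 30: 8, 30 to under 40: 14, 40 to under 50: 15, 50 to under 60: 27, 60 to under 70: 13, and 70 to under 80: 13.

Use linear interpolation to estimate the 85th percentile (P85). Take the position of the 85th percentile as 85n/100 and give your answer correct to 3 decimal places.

Cumulative frequencies: 8, 22, 37, 64, 77, 90
n = 90; position = 85n/100 = 76.5.
This falls in the class 60 to under 70: L = 60, F = 64, f = 13, h = 10.
85th percentile ≈ 60 + ((76.5 − 64) / 13) × 10 = 69.6154

69.615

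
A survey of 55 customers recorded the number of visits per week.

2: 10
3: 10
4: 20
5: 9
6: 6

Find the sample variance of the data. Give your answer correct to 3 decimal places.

Values: 2, 3, 4, 5, 6
n = 55, Σfx = 211, mean = 3.8364
Σfx² = 891
Σf(x − x̄)² = Σfx² − (Σfx)²/n = 891 − 211²/55 = 81.5273
Sample variance = 81.5273 / 54 = 1.5098

1.510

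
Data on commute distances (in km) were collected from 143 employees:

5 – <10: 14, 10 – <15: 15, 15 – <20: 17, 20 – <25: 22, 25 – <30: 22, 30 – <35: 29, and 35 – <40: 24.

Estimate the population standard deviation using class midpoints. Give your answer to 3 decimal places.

Midpoints: 7.5, 12.5, 17.5, 22.5, 27.5, 32.5, 37.5
n = 143, Σfm = 3532.5, mean = 24.7028
Σfm² = 100493.75
Σf(m − x̄)² = Σfm² − (Σfm)²/n = 100493.75 − 3532.5²/143 = 13231.1189
Population variance = 13231.1189 / 143 = 92.5253
Standard deviation = √92.5253 = 9.6190

9.619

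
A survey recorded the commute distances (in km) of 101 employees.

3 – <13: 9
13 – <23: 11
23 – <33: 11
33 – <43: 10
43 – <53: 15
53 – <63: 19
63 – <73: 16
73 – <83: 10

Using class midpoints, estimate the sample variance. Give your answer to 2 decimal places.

Midpoints: 8, 18, 28, 38, 48, 58, 68, 78
n = 101, Σfm = 4648, mean = 46.0198
Σfm² = 260504
Σf(m − x̄)² = Σfm² − (Σfm)²/n = 260504 − 4648²/101 = 46603.9604
Sample variance = 46603.9604 / 100 = 466.0396

466.04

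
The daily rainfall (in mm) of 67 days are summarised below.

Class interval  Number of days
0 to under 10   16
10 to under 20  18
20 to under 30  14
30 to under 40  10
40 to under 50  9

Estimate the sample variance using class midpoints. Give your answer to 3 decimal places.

Midpoints: 5, 15, 25, 35, 45
n = 67, Σfm = 1455, mean = 21.7164
Σfm² = 43675
Σf(m − x̄)² = Σfm² − (Σfm)²/n = 43675 − 1455²/67 = 12077.6119
Sample variance = 12077.6119 / 66 = 182.9941

182.994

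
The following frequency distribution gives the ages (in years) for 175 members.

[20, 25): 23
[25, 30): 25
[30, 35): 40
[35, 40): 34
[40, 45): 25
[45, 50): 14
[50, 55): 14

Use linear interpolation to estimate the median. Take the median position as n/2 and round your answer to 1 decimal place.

34.9

Cumulative frequencies: 23, 48, 88, 122, 147, 161, 175
n = 175; position = n/2 = 87.5.
This falls in the class [30, 35): L = 30, F = 48, f = 40, h = 5.
Median ≈ 30 + ((87.5 − 48) / 40) × 5 = 34.9375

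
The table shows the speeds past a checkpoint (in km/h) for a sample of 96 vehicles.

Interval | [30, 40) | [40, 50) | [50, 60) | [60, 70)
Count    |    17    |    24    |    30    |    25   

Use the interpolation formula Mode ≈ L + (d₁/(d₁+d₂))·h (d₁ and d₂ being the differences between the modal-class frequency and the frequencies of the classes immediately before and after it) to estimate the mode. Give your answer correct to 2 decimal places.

Modal class: [50, 60) (highest frequency 30).
d₁ = 30 − 24 = 6, d₂ = 30 − 25 = 5
Mode ≈ 50 + (6/(6+5)) × 10 = 50 + 5.4545 = 55.4545

55.45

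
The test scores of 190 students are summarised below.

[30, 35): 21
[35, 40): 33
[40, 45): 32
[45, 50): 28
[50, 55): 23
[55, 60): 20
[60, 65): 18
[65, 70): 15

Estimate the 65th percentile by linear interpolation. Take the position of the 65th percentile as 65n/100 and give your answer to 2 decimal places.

Cumulative frequencies: 21, 54, 86, 114, 137, 157, 175, 190
n = 190; position = 65n/100 = 123.5.
This falls in the class [50, 55): L = 50, F = 114, f = 23, h = 5.
65th percentile ≈ 50 + ((123.5 − 114) / 23) × 5 = 52.0652

52.07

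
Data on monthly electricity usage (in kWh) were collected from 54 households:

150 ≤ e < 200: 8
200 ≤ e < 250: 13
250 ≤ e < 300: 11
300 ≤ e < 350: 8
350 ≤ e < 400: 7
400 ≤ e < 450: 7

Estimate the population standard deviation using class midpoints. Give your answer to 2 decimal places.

80.61

Midpoints: 175, 225, 275, 325, 375, 425
n = 54, Σfm = 15550, mean = 287.9630
Σfm² = 4828750
Σf(m − x̄)² = Σfm² − (Σfm)²/n = 4828750 − 15550²/54 = 350925.9259
Population variance = 350925.9259 / 54 = 6498.6283
Standard deviation = √6498.6283 = 80.6141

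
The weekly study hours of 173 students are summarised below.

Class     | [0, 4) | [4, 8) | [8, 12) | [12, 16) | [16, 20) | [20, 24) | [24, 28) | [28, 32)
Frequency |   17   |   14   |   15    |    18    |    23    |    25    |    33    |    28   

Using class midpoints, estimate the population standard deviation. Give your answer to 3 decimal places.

Midpoints: 2, 6, 10, 14, 18, 22, 26, 30
n = 173, Σfm = 3182, mean = 18.3931
Σfm² = 72660
Σf(m − x̄)² = Σfm² − (Σfm)²/n = 72660 − 3182²/173 = 14133.2717
Population variance = 14133.2717 / 173 = 81.6952
Standard deviation = √81.6952 = 9.0385

9.039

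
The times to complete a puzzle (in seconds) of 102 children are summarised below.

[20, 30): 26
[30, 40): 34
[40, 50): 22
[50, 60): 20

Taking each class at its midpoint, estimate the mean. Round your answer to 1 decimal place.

Midpoints: 25, 35, 45, 55
Σfm = 26×25 + 34×35 + 22×45 + 20×55 = 3930
n = Σf = 102
Mean = 3930 / 102 = 38.5294

38.5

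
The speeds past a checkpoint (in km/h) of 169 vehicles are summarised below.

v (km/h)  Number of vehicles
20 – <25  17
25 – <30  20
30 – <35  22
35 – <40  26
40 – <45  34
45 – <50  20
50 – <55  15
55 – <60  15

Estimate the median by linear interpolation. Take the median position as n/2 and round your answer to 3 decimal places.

Cumulative frequencies: 17, 37, 59, 85, 119, 139, 154, 169
n = 169; position = n/2 = 84.5.
This falls in the class 35 – <40: L = 35, F = 59, f = 26, h = 5.
Median ≈ 35 + ((84.5 − 59) / 26) × 5 = 39.9038

39.904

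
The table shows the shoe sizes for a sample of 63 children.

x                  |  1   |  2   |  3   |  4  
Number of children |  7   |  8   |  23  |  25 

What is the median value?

Cumulative frequencies: 7, 15, 38, 63
n = 63, so the median is the value in position (n+1)/2 = 32.
Position 32 falls at value 3.

3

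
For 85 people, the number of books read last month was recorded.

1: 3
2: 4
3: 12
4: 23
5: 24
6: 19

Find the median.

Cumulative frequencies: 3, 7, 19, 42, 66, 85
n = 85, so the median is the value in position (n+1)/2 = 43.
Position 43 falls at value 5.

5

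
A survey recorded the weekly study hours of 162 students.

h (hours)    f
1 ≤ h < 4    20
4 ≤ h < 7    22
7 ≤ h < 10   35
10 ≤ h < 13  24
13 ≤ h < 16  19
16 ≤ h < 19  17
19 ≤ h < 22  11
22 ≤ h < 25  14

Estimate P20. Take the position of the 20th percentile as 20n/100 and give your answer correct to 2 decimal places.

5.69

Cumulative frequencies: 20, 42, 77, 101, 120, 137, 148, 162
n = 162; position = 20n/100 = 32.4.
This falls in the class 4 ≤ h < 7: L = 4, F = 20, f = 22, h = 3.
20th percentile ≈ 4 + ((32.4 − 20) / 22) × 3 = 5.6909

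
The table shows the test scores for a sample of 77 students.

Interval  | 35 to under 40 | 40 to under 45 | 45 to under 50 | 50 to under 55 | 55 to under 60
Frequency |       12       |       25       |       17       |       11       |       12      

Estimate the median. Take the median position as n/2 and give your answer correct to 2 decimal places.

Cumulative frequencies: 12, 37, 54, 65, 77
n = 77; position = n/2 = 38.5.
This falls in the class 45 to under 50: L = 45, F = 37, f = 17, h = 5.
Median ≈ 45 + ((38.5 − 37) / 17) × 5 = 45.4412

45.44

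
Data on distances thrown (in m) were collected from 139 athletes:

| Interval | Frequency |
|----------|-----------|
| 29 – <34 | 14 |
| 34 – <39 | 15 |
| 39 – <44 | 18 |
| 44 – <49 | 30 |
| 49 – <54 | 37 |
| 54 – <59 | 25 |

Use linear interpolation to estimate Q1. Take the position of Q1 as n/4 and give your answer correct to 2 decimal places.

Cumulative frequencies: 14, 29, 47, 77, 114, 139
n = 139; position = n/4 = 34.75.
This falls in the class 39 – <44: L = 39, F = 29, f = 18, h = 5.
Lower quartile ≈ 39 + ((34.75 − 29) / 18) × 5 = 40.5972

40.60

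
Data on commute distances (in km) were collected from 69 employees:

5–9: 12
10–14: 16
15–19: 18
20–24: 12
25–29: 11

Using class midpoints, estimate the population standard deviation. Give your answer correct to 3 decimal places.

Midpoints: 7, 12, 17, 22, 27
n = 69, Σfm = 1143, mean = 16.5652
Σfm² = 21921
Σf(m − x̄)² = Σfm² − (Σfm)²/n = 21921 − 1143²/69 = 2986.9565
Population variance = 2986.9565 / 69 = 43.2892
Standard deviation = √43.2892 = 6.5795

6.579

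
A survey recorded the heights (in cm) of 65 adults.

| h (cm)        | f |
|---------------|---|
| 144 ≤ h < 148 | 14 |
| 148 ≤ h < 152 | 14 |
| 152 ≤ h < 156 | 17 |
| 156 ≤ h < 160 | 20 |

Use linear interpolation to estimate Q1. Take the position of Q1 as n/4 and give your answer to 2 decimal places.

148.64

Cumulative frequencies: 14, 28, 45, 65
n = 65; position = n/4 = 16.25.
This falls in the class 148 ≤ h < 152: L = 148, F = 14, f = 14, h = 4.
Lower quartile ≈ 148 + ((16.25 − 14) / 14) × 4 = 148.6429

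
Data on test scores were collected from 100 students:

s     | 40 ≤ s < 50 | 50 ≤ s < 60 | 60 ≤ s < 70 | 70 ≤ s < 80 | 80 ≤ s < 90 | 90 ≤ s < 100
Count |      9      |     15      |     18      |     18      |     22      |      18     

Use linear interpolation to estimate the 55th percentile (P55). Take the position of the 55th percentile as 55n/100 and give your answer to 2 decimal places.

77.22

Cumulative frequencies: 9, 24, 42, 60, 82, 100
n = 100; position = 55n/100 = 55.
This falls in the class 70 ≤ s < 80: L = 70, F = 42, f = 18, h = 10.
55th percentile ≈ 70 + ((55 − 42) / 18) × 10 = 77.2222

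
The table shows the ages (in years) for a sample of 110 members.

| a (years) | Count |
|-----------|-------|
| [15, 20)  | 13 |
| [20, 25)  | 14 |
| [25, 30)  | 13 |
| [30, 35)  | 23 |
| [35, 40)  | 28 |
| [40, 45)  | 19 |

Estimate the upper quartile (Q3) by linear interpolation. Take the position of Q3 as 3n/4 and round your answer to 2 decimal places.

Cumulative frequencies: 13, 27, 40, 63, 91, 110
n = 110; position = 3n/4 = 82.5.
This falls in the class [35, 40): L = 35, F = 63, f = 28, h = 5.
Upper quartile ≈ 35 + ((82.5 − 63) / 28) × 5 = 38.4821

38.48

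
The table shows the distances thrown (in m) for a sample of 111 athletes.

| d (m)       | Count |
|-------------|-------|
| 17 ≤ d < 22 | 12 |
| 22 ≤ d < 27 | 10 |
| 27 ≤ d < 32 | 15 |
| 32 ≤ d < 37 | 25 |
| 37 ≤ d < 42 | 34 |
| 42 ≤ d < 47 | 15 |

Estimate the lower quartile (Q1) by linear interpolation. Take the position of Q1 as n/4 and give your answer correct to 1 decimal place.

28.9

Cumulative frequencies: 12, 22, 37, 62, 96, 111
n = 111; position = n/4 = 27.75.
This falls in the class 27 ≤ d < 32: L = 27, F = 22, f = 15, h = 5.
Lower quartile ≈ 27 + ((27.75 − 22) / 15) × 5 = 28.9167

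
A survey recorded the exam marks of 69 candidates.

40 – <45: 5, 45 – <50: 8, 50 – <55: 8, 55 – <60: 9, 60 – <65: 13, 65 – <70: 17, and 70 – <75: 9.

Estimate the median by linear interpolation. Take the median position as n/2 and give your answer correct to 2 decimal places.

Cumulative frequencies: 5, 13, 21, 30, 43, 60, 69
n = 69; position = n/2 = 34.5.
This falls in the class 60 – <65: L = 60, F = 30, f = 13, h = 5.
Median ≈ 60 + ((34.5 − 30) / 13) × 5 = 61.7308

61.73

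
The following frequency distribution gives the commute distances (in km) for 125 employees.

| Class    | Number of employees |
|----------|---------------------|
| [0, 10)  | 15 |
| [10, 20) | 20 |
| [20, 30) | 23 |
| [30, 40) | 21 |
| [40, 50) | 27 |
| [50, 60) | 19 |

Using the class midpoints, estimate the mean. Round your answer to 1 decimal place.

31.6

Midpoints: 5, 15, 25, 35, 45, 55
Σfm = 15×5 + 20×15 + 23×25 + 21×35 + 27×45 + 19×55 = 3945
n = Σf = 125
Mean = 3945 / 125 = 31.5600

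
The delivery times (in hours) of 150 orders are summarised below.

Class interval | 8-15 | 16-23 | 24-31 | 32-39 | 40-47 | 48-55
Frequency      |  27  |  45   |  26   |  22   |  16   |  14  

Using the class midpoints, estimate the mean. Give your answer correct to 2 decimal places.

27.34

Midpoints: 11.5, 19.5, 27.5, 35.5, 43.5, 51.5
Σfm = 27×11.5 + 45×19.5 + 26×27.5 + 22×35.5 + 16×43.5 + 14×51.5 = 4101
n = Σf = 150
Mean = 4101 / 150 = 27.3400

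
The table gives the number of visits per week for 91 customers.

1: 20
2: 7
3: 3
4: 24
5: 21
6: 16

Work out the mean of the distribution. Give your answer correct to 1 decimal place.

3.7

Values: 1, 2, 3, 4, 5, 6
Σfx = 20×1 + 7×2 + 3×3 + 24×4 + 21×5 + 16×6 = 340
n = Σf = 91
Mean = 340 / 91 = 3.7363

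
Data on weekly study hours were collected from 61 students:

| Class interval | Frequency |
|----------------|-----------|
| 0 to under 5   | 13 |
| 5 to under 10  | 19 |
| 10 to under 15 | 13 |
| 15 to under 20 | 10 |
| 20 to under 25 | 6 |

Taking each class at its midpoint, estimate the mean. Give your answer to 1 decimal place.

Midpoints: 2.5, 7.5, 12.5, 17.5, 22.5
Σfm = 13×2.5 + 19×7.5 + 13×12.5 + 10×17.5 + 6×22.5 = 647.5
n = Σf = 61
Mean = 647.5 / 61 = 10.6148

10.6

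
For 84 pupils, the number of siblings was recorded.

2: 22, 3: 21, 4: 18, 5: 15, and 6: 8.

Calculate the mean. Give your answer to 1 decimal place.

3.6

Values: 2, 3, 4, 5, 6
Σfx = 22×2 + 21×3 + 18×4 + 15×5 + 8×6 = 302
n = Σf = 84
Mean = 302 / 84 = 3.5952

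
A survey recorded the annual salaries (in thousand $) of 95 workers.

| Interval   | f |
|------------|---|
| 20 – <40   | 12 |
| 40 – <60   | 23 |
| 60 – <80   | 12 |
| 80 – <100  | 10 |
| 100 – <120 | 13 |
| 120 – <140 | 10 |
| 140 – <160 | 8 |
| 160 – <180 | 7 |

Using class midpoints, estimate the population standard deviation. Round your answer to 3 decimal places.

43.439

Midpoints: 30, 50, 70, 90, 110, 130, 150, 170
n = 95, Σfm = 8370, mean = 88.1053
Σfm² = 916700
Σf(m − x̄)² = Σfm² − (Σfm)²/n = 916700 − 8370²/95 = 179258.9474
Population variance = 179258.9474 / 95 = 1886.9363
Standard deviation = √1886.9363 = 43.4389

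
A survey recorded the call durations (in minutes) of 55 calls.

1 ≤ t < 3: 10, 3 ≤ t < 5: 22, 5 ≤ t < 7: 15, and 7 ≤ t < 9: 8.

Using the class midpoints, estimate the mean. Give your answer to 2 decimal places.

Midpoints: 2, 4, 6, 8
Σfm = 10×2 + 22×4 + 15×6 + 8×8 = 262
n = Σf = 55
Mean = 262 / 55 = 4.7636

4.76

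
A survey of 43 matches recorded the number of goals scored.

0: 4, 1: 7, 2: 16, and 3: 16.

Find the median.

2

Cumulative frequencies: 4, 11, 27, 43
n = 43, so the median is the value in position (n+1)/2 = 22.
Position 22 falls at value 2.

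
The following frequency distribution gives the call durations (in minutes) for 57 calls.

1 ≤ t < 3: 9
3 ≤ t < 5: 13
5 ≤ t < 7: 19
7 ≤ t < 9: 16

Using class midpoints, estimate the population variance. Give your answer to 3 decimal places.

4.284

Midpoints: 2, 4, 6, 8
n = 57, Σfm = 312, mean = 5.4737
Σfm² = 1952
Σf(m − x̄)² = Σfm² − (Σfm)²/n = 1952 − 312²/57 = 244.2105
Population variance = 244.2105 / 57 = 4.2844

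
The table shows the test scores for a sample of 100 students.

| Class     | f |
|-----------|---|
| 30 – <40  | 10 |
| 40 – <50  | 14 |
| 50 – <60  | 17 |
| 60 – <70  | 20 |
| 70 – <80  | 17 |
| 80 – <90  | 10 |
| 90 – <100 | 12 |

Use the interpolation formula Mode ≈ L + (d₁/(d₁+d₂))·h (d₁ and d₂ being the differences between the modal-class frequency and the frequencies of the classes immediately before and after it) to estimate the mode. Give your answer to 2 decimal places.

Modal class: 60 – <70 (highest frequency 20).
d₁ = 20 − 17 = 3, d₂ = 20 − 17 = 3
Mode ≈ 60 + (3/(3+3)) × 10 = 60 + 5.0000 = 65.0000

65.00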